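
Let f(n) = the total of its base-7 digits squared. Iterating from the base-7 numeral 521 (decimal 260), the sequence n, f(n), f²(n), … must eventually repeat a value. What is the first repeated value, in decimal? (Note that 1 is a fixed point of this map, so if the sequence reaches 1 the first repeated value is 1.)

260 = (5,2,1)_7 → 5² + 2² + 1² = 25 + 4 + 1 = 30
30 = (4,2)_7 → 4² + 2² = 16 + 4 = 20
20 = (2,6)_7 → 2² + 6² = 4 + 36 = 40
40 = (5,5)_7 → 5² + 5² = 25 + 25 = 50
50 = (1,0,1)_7 → 1² + 0² + 1² = 1 + 0 + 1 = 2
2 = (2)_7 → 2² = 4
4 = (4)_7 → 4² = 16
16 = (2,2)_7 → 2² + 2² = 4 + 4 = 8
8 = (1,1)_7 → 1² + 1² = 1 + 1 = 2  — 2 already appeared earlier.

2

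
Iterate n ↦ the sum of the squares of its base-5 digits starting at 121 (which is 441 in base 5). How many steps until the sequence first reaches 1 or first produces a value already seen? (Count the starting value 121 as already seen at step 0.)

4

121 = (4,4,1)_5 → 4² + 4² + 1² = 16 + 16 + 1 = 33
33 = (1,1,3)_5 → 1² + 1² + 3² = 1 + 1 + 9 = 11
11 = (2,1)_5 → 2² + 1² = 4 + 1 = 5
5 = (1,0)_5 → 1² + 0² = 1 + 0 = 1  — reached 1.
That took 4 steps.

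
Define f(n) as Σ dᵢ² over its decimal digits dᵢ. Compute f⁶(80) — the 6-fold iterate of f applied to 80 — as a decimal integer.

145

80 → 8² + 0² = 64 + 0 = 64
64 → 6² + 4² = 36 + 16 = 52
52 → 5² + 2² = 25 + 4 = 29
29 → 2² + 9² = 4 + 81 = 85
85 → 8² + 5² = 64 + 25 = 89
89 → 8² + 9² = 64 + 81 = 145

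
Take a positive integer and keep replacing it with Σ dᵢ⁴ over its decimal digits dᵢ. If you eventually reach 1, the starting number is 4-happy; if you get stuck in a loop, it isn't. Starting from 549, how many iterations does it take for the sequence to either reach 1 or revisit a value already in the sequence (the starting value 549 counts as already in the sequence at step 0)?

13

549 → 5⁴ + 4⁴ + 9⁴ = 625 + 256 + 6561 = 7442
7442 → 7⁴ + 4⁴ + 4⁴ + 2⁴ = 2401 + 256 + 256 + 16 = 2929
2929 → 2⁴ + 9⁴ + 2⁴ + 9⁴ = 16 + 6561 + 16 + 6561 = 13154
13154 → 1⁴ + 3⁴ + 1⁴ + 5⁴ + 4⁴ = 1 + 81 + 1 + 625 + 256 = 964
964 → 9⁴ + 6⁴ + 4⁴ = 6561 + 1296 + 256 = 8113
8113 → 8⁴ + 1⁴ + 1⁴ + 3⁴ = 4096 + 1 + 1 + 81 = 4179
4179 → 4⁴ + 1⁴ + 7⁴ + 9⁴ = 256 + 1 + 2401 + 6561 = 9219
9219 → 9⁴ + 2⁴ + 1⁴ + 9⁴ = 6561 + 16 + 1 + 6561 = 13139
13139 → 1⁴ + 3⁴ + 1⁴ + 3⁴ + 9⁴ = 1 + 81 + 1 + 81 + 6561 = 6725
6725 → 6⁴ + 7⁴ + 2⁴ + 5⁴ = 1296 + 2401 + 16 + 625 = 4338
4338 → 4⁴ + 3⁴ + 3⁴ + 8⁴ = 256 + 81 + 81 + 4096 = 4514
4514 → 4⁴ + 5⁴ + 1⁴ + 4⁴ = 256 + 625 + 1 + 256 = 1138
1138 → 1⁴ + 1⁴ + 3⁴ + 8⁴ = 1 + 1 + 81 + 4096 = 4179  — 4179 repeats.
That took 13 steps.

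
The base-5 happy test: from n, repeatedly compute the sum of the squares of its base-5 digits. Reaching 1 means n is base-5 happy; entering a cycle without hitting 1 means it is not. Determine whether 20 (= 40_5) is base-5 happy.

20 = (4,0)_5 → 4² + 0² = 16
16 = (3,1)_5 → 3² + 1² = 10
10 = (2,0)_5 → 2² + 0² = 4
4 = (4)_5 → 4² = 16  — 16 already seen; the sequence cycles without reaching 1.

not base-5 happy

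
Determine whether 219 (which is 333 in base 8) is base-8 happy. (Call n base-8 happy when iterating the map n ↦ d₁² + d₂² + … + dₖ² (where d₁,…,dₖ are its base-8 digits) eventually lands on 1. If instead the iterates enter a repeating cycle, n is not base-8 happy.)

219 = (3,3,3)_8 → 3² + 3² + 3² = 27
27 = (3,3)_8 → 3² + 3² = 18
18 = (2,2)_8 → 2² + 2² = 8
8 = (1,0)_8 → 1² + 0² = 1  — reached 1.

base-8 happy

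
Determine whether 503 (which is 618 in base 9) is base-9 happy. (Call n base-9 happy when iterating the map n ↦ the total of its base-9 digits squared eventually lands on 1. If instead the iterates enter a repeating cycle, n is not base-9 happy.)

base-9 happy

503 = (6,1,8)_9 → 6² + 1² + 8² = 101
101 = (1,2,2)_9 → 1² + 2² + 2² = 9
9 = (1,0)_9 → 1² + 0² = 1  — reached 1.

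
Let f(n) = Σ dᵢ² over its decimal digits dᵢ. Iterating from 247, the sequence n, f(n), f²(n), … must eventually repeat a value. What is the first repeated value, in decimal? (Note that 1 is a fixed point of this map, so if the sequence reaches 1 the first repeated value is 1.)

16

247 → 69
69 → 117
117 → 51
51 → 26
26 → 40
40 → 16
16 → 37
37 → 58
58 → 89
89 → 145
145 → 42
42 → 20
20 → 4
4 → 16  — 16 already appeared earlier.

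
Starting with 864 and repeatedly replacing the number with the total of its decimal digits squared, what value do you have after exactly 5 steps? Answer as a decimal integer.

89

864 → 8² + 6² + 4² = 64 + 36 + 16 = 116
116 → 1² + 1² + 6² = 1 + 1 + 36 = 38
38 → 3² + 8² = 9 + 64 = 73
73 → 7² + 3² = 49 + 9 = 58
58 → 5² + 8² = 25 + 64 = 89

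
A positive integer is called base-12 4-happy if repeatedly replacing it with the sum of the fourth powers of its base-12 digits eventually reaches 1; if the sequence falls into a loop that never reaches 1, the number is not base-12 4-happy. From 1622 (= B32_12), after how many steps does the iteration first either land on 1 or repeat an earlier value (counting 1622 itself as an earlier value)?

1622 = (11,3,2)_12 → 14738
14738 = (8,6,4,2)_12 → 5664
5664 = (3,3,4,0)_12 → 418
418 = (2,10,10)_12 → 20016
20016 = (11,7,0,0)_12 → 17042
17042 = (9,10,4,2)_12 → 16833
16833 = (9,8,10,9)_12 → 27218
27218 = (1,3,9,0,2)_12 → 6659
6659 = (3,10,2,11)_12 → 24738
24738 = (1,2,3,9,6)_12 → 7955
7955 = (4,7,2,11)_12 → 17314
17314 = (10,0,2,10)_12 → 20016  — 20016 repeats.
That took 12 steps.

12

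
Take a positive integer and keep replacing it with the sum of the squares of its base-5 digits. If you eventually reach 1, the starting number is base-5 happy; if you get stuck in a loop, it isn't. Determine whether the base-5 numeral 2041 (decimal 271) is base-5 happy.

not base-5 happy

271 = (2,0,4,1)_5 → 2² + 0² + 4² + 1² = 4 + 0 + 16 + 1 = 21
21 = (4,1)_5 → 4² + 1² = 16 + 1 = 17
17 = (3,2)_5 → 3² + 2² = 9 + 4 = 13
13 = (2,3)_5 → 2² + 3² = 4 + 9 = 13  — 13 already seen; the sequence cycles without reaching 1.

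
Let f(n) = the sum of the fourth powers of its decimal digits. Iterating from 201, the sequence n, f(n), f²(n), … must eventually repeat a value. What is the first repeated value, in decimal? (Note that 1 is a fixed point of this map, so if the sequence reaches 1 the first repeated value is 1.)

201 → 2⁴ + 0⁴ + 1⁴ = 17
17 → 1⁴ + 7⁴ = 2402
2402 → 2⁴ + 4⁴ + 0⁴ + 2⁴ = 288
288 → 2⁴ + 8⁴ + 8⁴ = 8208
8208 → 8⁴ + 2⁴ + 0⁴ + 8⁴ = 8208  — 8208 already appeared earlier.

8208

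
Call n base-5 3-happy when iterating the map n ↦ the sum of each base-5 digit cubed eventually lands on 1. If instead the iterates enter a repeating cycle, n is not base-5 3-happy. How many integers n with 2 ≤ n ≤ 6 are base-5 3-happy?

2: 2 → 8 → 28 → 28  (repeats 28)
3: 3 → 27 → 9 → 65 → 35 → 9  (repeats 9)
4: 4 → 64 → 80 → 28 → 28  (repeats 28)
5: 5 → 1  (reaches 1)
6: 6 → 2 → 8 → 28 → 28  (repeats 28)
base-5 3-happy: 5

1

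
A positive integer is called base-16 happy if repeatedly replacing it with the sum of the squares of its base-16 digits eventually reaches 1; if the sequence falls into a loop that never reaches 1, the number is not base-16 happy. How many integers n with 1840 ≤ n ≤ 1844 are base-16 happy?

1840: 1840 → 58 → 109 → 205 → 313 → 91 → 146 → 85 → 50 → 13 → 169 → 181 → 146  (repeats 146)
1841: 1841 → 59 → 130 → 68 → 32 → 4 → 16 → 1  (reaches 1)
1842: 1842 → 62 → 205 → 313 → 91 → 146 → 85 → 50 → 13 → 169 → 181 → 146  (repeats 146)
1843: 1843 → 67 → 25 → 82 → 29 → 170 → 200 → 208 → 169 → 181 → 146 → 85 → 50 → 13 → 169  (repeats 169)
1844: 1844 → 74 → 116 → 65 → 17 → 2 → 4 → 16 → 1  (reaches 1)
base-16 happy: 1841, 1844

2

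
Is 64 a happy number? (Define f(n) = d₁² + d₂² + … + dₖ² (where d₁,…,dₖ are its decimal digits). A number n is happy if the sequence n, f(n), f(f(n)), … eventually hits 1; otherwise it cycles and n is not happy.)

not happy

64 → 52
52 → 29
29 → 85
85 → 89
89 → 145
145 → 42
42 → 20
20 → 4
4 → 16
16 → 37
37 → 58
58 → 89  — 89 already seen; the sequence cycles without reaching 1.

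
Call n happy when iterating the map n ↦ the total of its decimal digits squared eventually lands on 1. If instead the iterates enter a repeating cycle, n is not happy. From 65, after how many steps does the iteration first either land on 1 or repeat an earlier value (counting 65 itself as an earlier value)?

65 → 6² + 5² = 36 + 25 = 61
61 → 6² + 1² = 36 + 1 = 37
37 → 3² + 7² = 9 + 49 = 58
58 → 5² + 8² = 25 + 64 = 89
89 → 8² + 9² = 64 + 81 = 145
145 → 1² + 4² + 5² = 1 + 16 + 25 = 42
42 → 4² + 2² = 16 + 4 = 20
20 → 2² + 0² = 4 + 0 = 4
4 → 4² = 16
16 → 1² + 6² = 1 + 36 = 37  — 37 repeats.
That took 10 steps.

10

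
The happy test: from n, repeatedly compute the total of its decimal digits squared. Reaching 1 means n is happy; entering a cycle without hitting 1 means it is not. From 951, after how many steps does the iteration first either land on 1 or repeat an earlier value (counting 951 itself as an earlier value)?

14

951 → 9² + 5² + 1² = 107
107 → 1² + 0² + 7² = 50
50 → 5² + 0² = 25
25 → 2² + 5² = 29
29 → 2² + 9² = 85
85 → 8² + 5² = 89
89 → 8² + 9² = 145
145 → 1² + 4² + 5² = 42
42 → 4² + 2² = 20
20 → 2² + 0² = 4
4 → 4² = 16
16 → 1² + 6² = 37
37 → 3² + 7² = 58
58 → 5² + 8² = 89  — 89 repeats.
That took 14 steps.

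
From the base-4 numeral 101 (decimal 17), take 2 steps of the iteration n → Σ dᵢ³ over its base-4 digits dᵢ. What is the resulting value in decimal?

17 = (1,0,1)_4 → 1³ + 0³ + 1³ = 2
2 = (2)_4 → 2³ = 8

8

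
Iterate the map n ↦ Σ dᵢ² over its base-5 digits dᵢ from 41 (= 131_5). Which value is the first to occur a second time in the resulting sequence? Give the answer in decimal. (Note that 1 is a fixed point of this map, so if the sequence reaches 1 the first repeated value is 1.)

41 = (1,3,1)_5 → 11
11 = (2,1)_5 → 5
5 = (1,0)_5 → 1  — reached the fixed point 1.
1 → 1, so 1 is the first repeated value.

1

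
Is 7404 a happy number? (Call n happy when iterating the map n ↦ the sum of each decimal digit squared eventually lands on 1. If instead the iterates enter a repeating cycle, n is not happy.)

7404 → 81
81 → 65
65 → 61
61 → 37
37 → 58
58 → 89
89 → 145
145 → 42
42 → 20
20 → 4
4 → 16
16 → 37  — 37 already seen; the sequence cycles without reaching 1.

not happy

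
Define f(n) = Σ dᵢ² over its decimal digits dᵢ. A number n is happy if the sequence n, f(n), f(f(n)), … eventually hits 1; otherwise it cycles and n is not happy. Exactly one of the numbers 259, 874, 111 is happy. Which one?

874

259: 259 → 110 → 2 → 4 → 16 → 37 → 58 → 89 → 145 → 42 → 20 → 4  — repeats 4 (not happy)
874: 874 → 129 → 86 → 100 → 1  — reaches 1 (happy)
111: 111 → 3 → 9 → 81 → 65 → 61 → 37 → 58 → 89 → 145 → 42 → 20 → 4 → 16 → 37  — repeats 37 (not happy)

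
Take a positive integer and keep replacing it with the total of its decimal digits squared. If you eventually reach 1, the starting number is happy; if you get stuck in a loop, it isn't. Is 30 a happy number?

30 → 3² + 0² = 9 + 0 = 9
9 → 9² = 81
81 → 8² + 1² = 64 + 1 = 65
65 → 6² + 5² = 36 + 25 = 61
61 → 6² + 1² = 36 + 1 = 37
37 → 3² + 7² = 9 + 49 = 58
58 → 5² + 8² = 25 + 64 = 89
89 → 8² + 9² = 64 + 81 = 145
145 → 1² + 4² + 5² = 1 + 16 + 25 = 42
42 → 4² + 2² = 16 + 4 = 20
20 → 2² + 0² = 4 + 0 = 4
4 → 4² = 16
16 → 1² + 6² = 1 + 36 = 37  — 37 already seen; the sequence cycles without reaching 1.

not happy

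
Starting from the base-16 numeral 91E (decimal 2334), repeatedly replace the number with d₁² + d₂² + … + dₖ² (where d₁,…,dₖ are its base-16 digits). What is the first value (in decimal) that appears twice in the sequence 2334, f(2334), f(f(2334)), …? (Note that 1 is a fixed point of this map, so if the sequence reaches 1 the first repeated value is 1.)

2334 = (9,1,14)_16 → 9² + 1² + 14² = 278
278 = (1,1,6)_16 → 1² + 1² + 6² = 38
38 = (2,6)_16 → 2² + 6² = 40
40 = (2,8)_16 → 2² + 8² = 68
68 = (4,4)_16 → 4² + 4² = 32
32 = (2,0)_16 → 2² + 0² = 4
4 = (4)_16 → 4² = 16
16 = (1,0)_16 → 1² + 0² = 1  — reached the fixed point 1.
1 → 1, so 1 is the first repeated value.

1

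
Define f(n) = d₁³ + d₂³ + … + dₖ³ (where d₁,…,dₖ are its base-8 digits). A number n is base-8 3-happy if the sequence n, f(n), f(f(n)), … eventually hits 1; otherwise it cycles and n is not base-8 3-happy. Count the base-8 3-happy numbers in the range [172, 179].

172: 172 → 197 → 152 → 35 → 91 → 55 → 559 → 469 → 476 → 434 → 440 → 559  (repeats 559)
173: 173 → 258 → 72 → 2 → 8 → 1  (reaches 1)
174: 174 → 349 → 277 → 197 → 152 → 35 → 91 → 55 → 559 → 469 → 476 → 434 → 440 → 559  (repeats 559)
175: 175 → 476 → 434 → 440 → 559 → 469 → 476  (repeats 476)
176: 176 → 224 → 91 → 55 → 559 → 469 → 476 → 434 → 440 → 559  (repeats 559)
177: 177 → 225 → 92 → 92  (repeats 92)
178: 178 → 232 → 152 → 35 → 91 → 55 → 559 → 469 → 476 → 434 → 440 → 559  (repeats 559)
179: 179 → 251 → 397 → 342 → 349 → 277 → 197 → 152 → 35 → 91 → 55 → 559 → 469 → 476 → 434 → 440 → 559  (repeats 559)
base-8 3-happy: 173

1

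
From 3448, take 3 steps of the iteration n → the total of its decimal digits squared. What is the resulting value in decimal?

40

3448 → 105
105 → 26
26 → 40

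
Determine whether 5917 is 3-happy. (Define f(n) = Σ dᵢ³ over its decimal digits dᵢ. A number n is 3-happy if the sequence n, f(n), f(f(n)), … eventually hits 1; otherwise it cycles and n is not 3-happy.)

5917 → 5³ + 9³ + 1³ + 7³ = 1198
1198 → 1³ + 1³ + 9³ + 8³ = 1243
1243 → 1³ + 2³ + 4³ + 3³ = 100
100 → 1³ + 0³ + 0³ = 1  — reached 1.

3-happy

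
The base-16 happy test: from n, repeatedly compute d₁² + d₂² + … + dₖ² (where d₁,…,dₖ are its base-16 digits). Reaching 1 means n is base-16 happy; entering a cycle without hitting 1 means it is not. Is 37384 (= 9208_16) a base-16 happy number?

base-16 happy

37384 = (9,2,0,8)_16 → 9² + 2² + 0² + 8² = 81 + 4 + 0 + 64 = 149
149 = (9,5)_16 → 9² + 5² = 81 + 25 = 106
106 = (6,10)_16 → 6² + 10² = 36 + 100 = 136
136 = (8,8)_16 → 8² + 8² = 64 + 64 = 128
128 = (8,0)_16 → 8² + 0² = 64 + 0 = 64
64 = (4,0)_16 → 4² + 0² = 16 + 0 = 16
16 = (1,0)_16 → 1² + 0² = 1 + 0 = 1  — reached 1.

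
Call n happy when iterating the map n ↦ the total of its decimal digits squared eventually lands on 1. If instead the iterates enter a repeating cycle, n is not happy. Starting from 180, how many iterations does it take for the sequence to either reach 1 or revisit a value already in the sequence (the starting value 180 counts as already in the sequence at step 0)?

180 → 1² + 8² + 0² = 65
65 → 6² + 5² = 61
61 → 6² + 1² = 37
37 → 3² + 7² = 58
58 → 5² + 8² = 89
89 → 8² + 9² = 145
145 → 1² + 4² + 5² = 42
42 → 4² + 2² = 20
20 → 2² + 0² = 4
4 → 4² = 16
16 → 1² + 6² = 37  — 37 repeats.
That took 11 steps.

11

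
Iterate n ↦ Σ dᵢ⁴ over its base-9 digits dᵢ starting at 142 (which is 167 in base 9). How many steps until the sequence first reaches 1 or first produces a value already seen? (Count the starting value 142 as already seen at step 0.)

142 = (1,6,7)_9 → 1⁴ + 6⁴ + 7⁴ = 1 + 1296 + 2401 = 3698
3698 = (5,0,5,8)_9 → 5⁴ + 0⁴ + 5⁴ + 8⁴ = 625 + 0 + 625 + 4096 = 5346
5346 = (7,3,0,0)_9 → 7⁴ + 3⁴ + 0⁴ + 0⁴ = 2401 + 81 + 0 + 0 = 2482
2482 = (3,3,5,7)_9 → 3⁴ + 3⁴ + 5⁴ + 7⁴ = 81 + 81 + 625 + 2401 = 3188
3188 = (4,3,3,2)_9 → 4⁴ + 3⁴ + 3⁴ + 2⁴ = 256 + 81 + 81 + 16 = 434
434 = (5,3,2)_9 → 5⁴ + 3⁴ + 2⁴ = 625 + 81 + 16 = 722
722 = (8,8,2)_9 → 8⁴ + 8⁴ + 2⁴ = 4096 + 4096 + 16 = 8208
8208 = (1,2,2,3,0)_9 → 1⁴ + 2⁴ + 2⁴ + 3⁴ + 0⁴ = 1 + 16 + 16 + 81 + 0 = 114
114 = (1,3,6)_9 → 1⁴ + 3⁴ + 6⁴ = 1 + 81 + 1296 = 1378
1378 = (1,8,0,1)_9 → 1⁴ + 8⁴ + 0⁴ + 1⁴ = 1 + 4096 + 0 + 1 = 4098
4098 = (5,5,5,3)_9 → 5⁴ + 5⁴ + 5⁴ + 3⁴ = 625 + 625 + 625 + 81 = 1956
1956 = (2,6,1,3)_9 → 2⁴ + 6⁴ + 1⁴ + 3⁴ = 16 + 1296 + 1 + 81 = 1394
1394 = (1,8,1,8)_9 → 1⁴ + 8⁴ + 1⁴ + 8⁴ = 1 + 4096 + 1 + 4096 = 8194
8194 = (1,2,2,1,4)_9 → 1⁴ + 2⁴ + 2⁴ + 1⁴ + 4⁴ = 1 + 16 + 16 + 1 + 256 = 290
290 = (3,5,2)_9 → 3⁴ + 5⁴ + 2⁴ = 81 + 625 + 16 = 722  — 722 repeats.
That took 15 steps.

15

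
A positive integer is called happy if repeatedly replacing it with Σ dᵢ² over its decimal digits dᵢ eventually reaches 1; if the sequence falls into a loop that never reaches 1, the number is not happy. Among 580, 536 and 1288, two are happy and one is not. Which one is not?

580

580: 580 → 89 → 145 → 42 → 20 → 4 → 16 → 37 → 58 → 89  — repeats 89 (not happy)
536: 536 → 70 → 49 → 97 → 130 → 10 → 1  — reaches 1 (happy)
1288: 1288 → 133 → 19 → 82 → 68 → 100 → 1  — reaches 1 (happy)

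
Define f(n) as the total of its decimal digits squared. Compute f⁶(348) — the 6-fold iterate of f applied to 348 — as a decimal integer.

348 → 3² + 4² + 8² = 89
89 → 8² + 9² = 145
145 → 1² + 4² + 5² = 42
42 → 4² + 2² = 20
20 → 2² + 0² = 4
4 → 4² = 16

16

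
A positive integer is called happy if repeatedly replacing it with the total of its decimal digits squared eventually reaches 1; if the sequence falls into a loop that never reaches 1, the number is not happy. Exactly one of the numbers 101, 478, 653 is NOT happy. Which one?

101

101: 101 → 2 → 4 → 16 → 37 → 58 → 89 → 145 → 42 → 20 → 4  — repeats 4 (not happy)
478: 478 → 129 → 86 → 100 → 1  — reaches 1 (happy)
653: 653 → 70 → 49 → 97 → 130 → 10 → 1  — reaches 1 (happy)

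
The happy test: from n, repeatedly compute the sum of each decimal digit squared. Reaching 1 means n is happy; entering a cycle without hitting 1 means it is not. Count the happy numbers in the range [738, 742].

738: 738 → 122 → 9 → 81 → 65 → 61 → 37 → 58 → 89 → 145 → 42 → 20 → 4 → 16 → 37  (repeats 37)
739: 739 → 139 → 91 → 82 → 68 → 100 → 1  (reaches 1)
740: 740 → 65 → 61 → 37 → 58 → 89 → 145 → 42 → 20 → 4 → 16 → 37  (repeats 37)
741: 741 → 66 → 72 → 53 → 34 → 25 → 29 → 85 → 89 → 145 → 42 → 20 → 4 → 16 → 37 → 58 → 89  (repeats 89)
742: 742 → 69 → 117 → 51 → 26 → 40 → 16 → 37 → 58 → 89 → 145 → 42 → 20 → 4 → 16  (repeats 16)
happy: 739

1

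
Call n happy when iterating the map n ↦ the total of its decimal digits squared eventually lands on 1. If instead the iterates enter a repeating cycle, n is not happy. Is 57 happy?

not happy

57 → 5² + 7² = 25 + 49 = 74
74 → 7² + 4² = 49 + 16 = 65
65 → 6² + 5² = 36 + 25 = 61
61 → 6² + 1² = 36 + 1 = 37
37 → 3² + 7² = 9 + 49 = 58
58 → 5² + 8² = 25 + 64 = 89
89 → 8² + 9² = 64 + 81 = 145
145 → 1² + 4² + 5² = 1 + 16 + 25 = 42
42 → 4² + 2² = 16 + 4 = 20
20 → 2² + 0² = 4 + 0 = 4
4 → 4² = 16
16 → 1² + 6² = 1 + 36 = 37  — 37 already seen; the sequence cycles without reaching 1.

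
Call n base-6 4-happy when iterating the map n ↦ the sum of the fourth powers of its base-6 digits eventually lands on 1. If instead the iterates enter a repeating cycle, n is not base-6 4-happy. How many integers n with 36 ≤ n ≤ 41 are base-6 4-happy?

1

36: 36 → 1  (reaches 1)
37: 37 → 2 → 16 → 272 → 99 → 353 → 963 → 609 → 978 → 338 → 114 → 82 → 273 → 164 → 353  (repeats 353)
38: 38 → 17 → 641 → 1522 → 259 → 4 → 256 → 258 → 3 → 81 → 98 → 288 → 17  (repeats 17)
39: 39 → 82 → 273 → 164 → 353 → 963 → 609 → 978 → 338 → 114 → 82  (repeats 82)
40: 40 → 257 → 627 → 738 → 178 → 1137 → 788 → 803 → 963 → 609 → 978 → 338 → 114 → 82 → 273 → 164 → 353 → 963  (repeats 963)
41: 41 → 626 → 673 → 338 → 114 → 82 → 273 → 164 → 353 → 963 → 609 → 978 → 338  (repeats 338)
base-6 4-happy: 36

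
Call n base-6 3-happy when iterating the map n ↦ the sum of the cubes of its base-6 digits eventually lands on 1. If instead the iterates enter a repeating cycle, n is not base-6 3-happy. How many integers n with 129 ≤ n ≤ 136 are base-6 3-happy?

129: 129 → 81 → 36 → 1  (reaches 1)
130: 130 → 118 → 92 → 43 → 3 → 27 → 91 → 36 → 1  (reaches 1)
131: 131 → 179 → 314 → 81 → 36 → 1  (reaches 1)
132: 132 → 91 → 36 → 1  (reaches 1)
133: 133 → 92 → 43 → 3 → 27 → 91 → 36 → 1  (reaches 1)
134: 134 → 99 → 99  (repeats 99)
135: 135 → 118 → 92 → 43 → 3 → 27 → 91 → 36 → 1  (reaches 1)
136: 136 → 155 → 190 → 190  (repeats 190)
base-6 3-happy: 129, 130, 131, 132, 133, 135

6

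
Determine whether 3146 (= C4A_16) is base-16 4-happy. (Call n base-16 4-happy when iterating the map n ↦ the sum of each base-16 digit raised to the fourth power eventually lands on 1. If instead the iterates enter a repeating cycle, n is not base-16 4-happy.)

base-16 4-happy

3146 = (12,4,10)_16 → 12⁴ + 4⁴ + 10⁴ = 20736 + 256 + 10000 = 30992
30992 = (7,9,1,0)_16 → 7⁴ + 9⁴ + 1⁴ + 0⁴ = 2401 + 6561 + 1 + 0 = 8963
8963 = (2,3,0,3)_16 → 2⁴ + 3⁴ + 0⁴ + 3⁴ = 16 + 81 + 0 + 81 = 178
178 = (11,2)_16 → 11⁴ + 2⁴ = 14641 + 16 = 14657
14657 = (3,9,4,1)_16 → 3⁴ + 9⁴ + 4⁴ + 1⁴ = 81 + 6561 + 256 + 1 = 6899
6899 = (1,10,15,3)_16 → 1⁴ + 10⁴ + 15⁴ + 3⁴ = 1 + 10000 + 50625 + 81 = 60707
60707 = (14,13,2,3)_16 → 14⁴ + 13⁴ + 2⁴ + 3⁴ = 38416 + 28561 + 16 + 81 = 67074
67074 = (1,0,6,0,2)_16 → 1⁴ + 0⁴ + 6⁴ + 0⁴ + 2⁴ = 1 + 0 + 1296 + 0 + 16 = 1313
1313 = (5,2,1)_16 → 5⁴ + 2⁴ + 1⁴ = 625 + 16 + 1 = 642
642 = (2,8,2)_16 → 2⁴ + 8⁴ + 2⁴ = 16 + 4096 + 16 = 4128
4128 = (1,0,2,0)_16 → 1⁴ + 0⁴ + 2⁴ + 0⁴ = 1 + 0 + 16 + 0 = 17
17 = (1,1)_16 → 1⁴ + 1⁴ = 1 + 1 = 2
2 = (2)_16 → 2⁴ = 16
16 = (1,0)_16 → 1⁴ + 0⁴ = 1 + 0 = 1  — reached 1.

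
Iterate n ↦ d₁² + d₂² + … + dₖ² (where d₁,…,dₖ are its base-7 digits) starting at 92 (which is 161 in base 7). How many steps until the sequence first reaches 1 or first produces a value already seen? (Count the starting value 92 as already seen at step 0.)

5

92 = (1,6,1)_7 → 1² + 6² + 1² = 38
38 = (5,3)_7 → 5² + 3² = 34
34 = (4,6)_7 → 4² + 6² = 52
52 = (1,0,3)_7 → 1² + 0² + 3² = 10
10 = (1,3)_7 → 1² + 3² = 10  — 10 repeats.
That took 5 steps.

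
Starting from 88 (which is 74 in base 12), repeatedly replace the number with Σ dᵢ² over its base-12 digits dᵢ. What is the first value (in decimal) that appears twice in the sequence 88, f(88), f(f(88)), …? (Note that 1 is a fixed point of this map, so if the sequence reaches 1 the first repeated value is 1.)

88 = (7,4)_12 → 7² + 4² = 49 + 16 = 65
65 = (5,5)_12 → 5² + 5² = 25 + 25 = 50
50 = (4,2)_12 → 4² + 2² = 16 + 4 = 20
20 = (1,8)_12 → 1² + 8² = 1 + 64 = 65  — 65 already appeared earlier.

65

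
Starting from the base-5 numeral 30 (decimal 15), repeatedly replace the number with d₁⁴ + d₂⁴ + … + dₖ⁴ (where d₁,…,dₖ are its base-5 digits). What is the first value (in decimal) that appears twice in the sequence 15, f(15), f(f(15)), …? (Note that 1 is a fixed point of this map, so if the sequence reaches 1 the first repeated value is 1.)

593

15 = (3,0)_5 → 81
81 = (3,1,1)_5 → 83
83 = (3,1,3)_5 → 163
163 = (1,1,2,3)_5 → 99
99 = (3,4,4)_5 → 593
593 = (4,3,3,3)_5 → 499
499 = (3,4,4,4)_5 → 849
849 = (1,1,3,4,4)_5 → 595
595 = (4,3,4,0)_5 → 593  — 593 already appeared earlier.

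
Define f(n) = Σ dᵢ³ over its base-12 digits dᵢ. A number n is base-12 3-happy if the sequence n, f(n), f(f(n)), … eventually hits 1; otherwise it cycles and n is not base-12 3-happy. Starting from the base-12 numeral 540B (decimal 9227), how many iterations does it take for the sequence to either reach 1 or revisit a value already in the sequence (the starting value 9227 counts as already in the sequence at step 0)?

9227 = (5,4,0,11)_12 → 5³ + 4³ + 0³ + 11³ = 1520
1520 = (10,6,8)_12 → 10³ + 6³ + 8³ = 1728
1728 = (1,0,0,0)_12 → 1³ + 0³ + 0³ + 0³ = 1  — reached 1.
That took 3 steps.

3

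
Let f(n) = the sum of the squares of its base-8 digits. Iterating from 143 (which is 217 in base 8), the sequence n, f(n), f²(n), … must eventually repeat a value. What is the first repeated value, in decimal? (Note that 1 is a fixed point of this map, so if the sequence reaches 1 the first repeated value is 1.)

4

143 = (2,1,7)_8 → 2² + 1² + 7² = 54
54 = (6,6)_8 → 6² + 6² = 72
72 = (1,1,0)_8 → 1² + 1² + 0² = 2
2 = (2)_8 → 2² = 4
4 = (4)_8 → 4² = 16
16 = (2,0)_8 → 2² + 0² = 4  — 4 already appeared earlier.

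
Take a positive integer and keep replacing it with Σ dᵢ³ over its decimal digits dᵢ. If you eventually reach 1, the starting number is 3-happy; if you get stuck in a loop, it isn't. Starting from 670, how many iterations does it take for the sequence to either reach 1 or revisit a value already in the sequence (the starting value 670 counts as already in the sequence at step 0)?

670 → 6³ + 7³ + 0³ = 216 + 343 + 0 = 559
559 → 5³ + 5³ + 9³ = 125 + 125 + 729 = 979
979 → 9³ + 7³ + 9³ = 729 + 343 + 729 = 1801
1801 → 1³ + 8³ + 0³ + 1³ = 1 + 512 + 0 + 1 = 514
514 → 5³ + 1³ + 4³ = 125 + 1 + 64 = 190
190 → 1³ + 9³ + 0³ = 1 + 729 + 0 = 730
730 → 7³ + 3³ + 0³ = 343 + 27 + 0 = 370
370 → 3³ + 7³ + 0³ = 27 + 343 + 0 = 370  — 370 repeats.
That took 8 steps.

8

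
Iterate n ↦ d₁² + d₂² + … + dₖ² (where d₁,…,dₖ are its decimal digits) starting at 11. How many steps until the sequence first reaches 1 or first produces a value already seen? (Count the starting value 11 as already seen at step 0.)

11 → 1² + 1² = 2
2 → 2² = 4
4 → 4² = 16
16 → 1² + 6² = 37
37 → 3² + 7² = 58
58 → 5² + 8² = 89
89 → 8² + 9² = 145
145 → 1² + 4² + 5² = 42
42 → 4² + 2² = 20
20 → 2² + 0² = 4  — 4 repeats.
That took 10 steps.

10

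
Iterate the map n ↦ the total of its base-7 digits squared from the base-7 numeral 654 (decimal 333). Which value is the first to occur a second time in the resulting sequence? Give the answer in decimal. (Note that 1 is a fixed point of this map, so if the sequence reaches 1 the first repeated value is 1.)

333 = (6,5,4)_7 → 6² + 5² + 4² = 77
77 = (1,4,0)_7 → 1² + 4² + 0² = 17
17 = (2,3)_7 → 2² + 3² = 13
13 = (1,6)_7 → 1² + 6² = 37
37 = (5,2)_7 → 5² + 2² = 29
29 = (4,1)_7 → 4² + 1² = 17  — 17 already appeared earlier.

17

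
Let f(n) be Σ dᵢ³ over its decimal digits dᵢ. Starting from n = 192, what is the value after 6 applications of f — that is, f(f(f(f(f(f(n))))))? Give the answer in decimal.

192 → 1³ + 9³ + 2³ = 738
738 → 7³ + 3³ + 8³ = 882
882 → 8³ + 8³ + 2³ = 1032
1032 → 1³ + 0³ + 3³ + 2³ = 36
36 → 3³ + 6³ = 243
243 → 2³ + 4³ + 3³ = 99

99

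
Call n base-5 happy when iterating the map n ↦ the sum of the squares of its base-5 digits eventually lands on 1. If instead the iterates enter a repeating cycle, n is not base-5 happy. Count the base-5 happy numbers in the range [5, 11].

3

5: 5 → 1  (reaches 1)
6: 6 → 2 → 4 → 16 → 10 → 4  (repeats 4)
7: 7 → 5 → 1  (reaches 1)
8: 8 → 10 → 4 → 16 → 10  (repeats 10)
9: 9 → 17 → 13 → 13  (repeats 13)
10: 10 → 4 → 16 → 10  (repeats 10)
11: 11 → 5 → 1  (reaches 1)
base-5 happy: 5, 7, 11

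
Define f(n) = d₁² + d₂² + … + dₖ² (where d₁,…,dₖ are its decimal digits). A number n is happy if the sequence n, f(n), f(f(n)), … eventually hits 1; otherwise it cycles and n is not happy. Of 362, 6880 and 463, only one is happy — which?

362: 362 → 49 → 97 → 130 → 10 → 1  — reaches 1 (happy)
6880: 6880 → 164 → 53 → 34 → 25 → 29 → 85 → 89 → 145 → 42 → 20 → 4 → 16 → 37 → 58 → 89  — repeats 89 (not happy)
463: 463 → 61 → 37 → 58 → 89 → 145 → 42 → 20 → 4 → 16 → 37  — repeats 37 (not happy)

362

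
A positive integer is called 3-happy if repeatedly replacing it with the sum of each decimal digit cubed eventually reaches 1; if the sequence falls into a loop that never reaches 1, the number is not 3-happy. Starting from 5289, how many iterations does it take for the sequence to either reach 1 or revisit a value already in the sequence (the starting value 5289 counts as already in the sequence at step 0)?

13

5289 → 5³ + 2³ + 8³ + 9³ = 125 + 8 + 512 + 729 = 1374
1374 → 1³ + 3³ + 7³ + 4³ = 1 + 27 + 343 + 64 = 435
435 → 4³ + 3³ + 5³ = 64 + 27 + 125 = 216
216 → 2³ + 1³ + 6³ = 8 + 1 + 216 = 225
225 → 2³ + 2³ + 5³ = 8 + 8 + 125 = 141
141 → 1³ + 4³ + 1³ = 1 + 64 + 1 = 66
66 → 6³ + 6³ = 216 + 216 = 432
432 → 4³ + 3³ + 2³ = 64 + 27 + 8 = 99
99 → 9³ + 9³ = 729 + 729 = 1458
1458 → 1³ + 4³ + 5³ + 8³ = 1 + 64 + 125 + 512 = 702
702 → 7³ + 0³ + 2³ = 343 + 0 + 8 = 351
351 → 3³ + 5³ + 1³ = 27 + 125 + 1 = 153
153 → 1³ + 5³ + 3³ = 1 + 125 + 27 = 153  — 153 repeats.
That took 13 steps.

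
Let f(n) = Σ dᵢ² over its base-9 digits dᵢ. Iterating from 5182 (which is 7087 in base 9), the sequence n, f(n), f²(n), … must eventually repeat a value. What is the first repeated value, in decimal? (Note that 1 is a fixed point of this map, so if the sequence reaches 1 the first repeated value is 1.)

5182 = (7,0,8,7)_9 → 7² + 0² + 8² + 7² = 162
162 = (2,0,0)_9 → 2² + 0² + 0² = 4
4 = (4)_9 → 4² = 16
16 = (1,7)_9 → 1² + 7² = 50
50 = (5,5)_9 → 5² + 5² = 50  — 50 already appeared earlier.

50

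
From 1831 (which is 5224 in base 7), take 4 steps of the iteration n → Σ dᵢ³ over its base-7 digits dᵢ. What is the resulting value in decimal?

217

1831 = (5,2,2,4)_7 → 5³ + 2³ + 2³ + 4³ = 205
205 = (4,1,2)_7 → 4³ + 1³ + 2³ = 73
73 = (1,3,3)_7 → 1³ + 3³ + 3³ = 55
55 = (1,0,6)_7 → 1³ + 0³ + 6³ = 217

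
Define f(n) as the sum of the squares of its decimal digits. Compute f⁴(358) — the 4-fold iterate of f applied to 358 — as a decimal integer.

20

358 → 3² + 5² + 8² = 9 + 25 + 64 = 98
98 → 9² + 8² = 81 + 64 = 145
145 → 1² + 4² + 5² = 1 + 16 + 25 = 42
42 → 4² + 2² = 16 + 4 = 20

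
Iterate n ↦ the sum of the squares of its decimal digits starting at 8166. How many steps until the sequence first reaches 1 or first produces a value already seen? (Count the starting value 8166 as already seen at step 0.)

12

8166 → 8² + 1² + 6² + 6² = 137
137 → 1² + 3² + 7² = 59
59 → 5² + 9² = 106
106 → 1² + 0² + 6² = 37
37 → 3² + 7² = 58
58 → 5² + 8² = 89
89 → 8² + 9² = 145
145 → 1² + 4² + 5² = 42
42 → 4² + 2² = 20
20 → 2² + 0² = 4
4 → 4² = 16
16 → 1² + 6² = 37  — 37 repeats.
That took 12 steps.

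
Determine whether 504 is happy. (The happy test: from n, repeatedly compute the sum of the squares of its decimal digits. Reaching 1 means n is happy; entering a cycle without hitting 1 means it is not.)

504 → 41
41 → 17
17 → 50
50 → 25
25 → 29
29 → 85
85 → 89
89 → 145
145 → 42
42 → 20
20 → 4
4 → 16
16 → 37
37 → 58
58 → 89  — 89 already seen; the sequence cycles without reaching 1.

not happy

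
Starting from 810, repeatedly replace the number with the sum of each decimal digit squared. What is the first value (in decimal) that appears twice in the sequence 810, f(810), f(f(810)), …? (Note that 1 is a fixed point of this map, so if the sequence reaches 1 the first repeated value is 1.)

810 → 8² + 1² + 0² = 65
65 → 6² + 5² = 61
61 → 6² + 1² = 37
37 → 3² + 7² = 58
58 → 5² + 8² = 89
89 → 8² + 9² = 145
145 → 1² + 4² + 5² = 42
42 → 4² + 2² = 20
20 → 2² + 0² = 4
4 → 4² = 16
16 → 1² + 6² = 37  — 37 already appeared earlier.

37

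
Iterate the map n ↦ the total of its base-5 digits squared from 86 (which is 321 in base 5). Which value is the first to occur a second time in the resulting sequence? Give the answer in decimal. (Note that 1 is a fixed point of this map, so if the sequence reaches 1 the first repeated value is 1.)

86 = (3,2,1)_5 → 3² + 2² + 1² = 9 + 4 + 1 = 14
14 = (2,4)_5 → 2² + 4² = 4 + 16 = 20
20 = (4,0)_5 → 4² + 0² = 16 + 0 = 16
16 = (3,1)_5 → 3² + 1² = 9 + 1 = 10
10 = (2,0)_5 → 2² + 0² = 4 + 0 = 4
4 = (4)_5 → 4² = 16  — 16 already appeared earlier.

16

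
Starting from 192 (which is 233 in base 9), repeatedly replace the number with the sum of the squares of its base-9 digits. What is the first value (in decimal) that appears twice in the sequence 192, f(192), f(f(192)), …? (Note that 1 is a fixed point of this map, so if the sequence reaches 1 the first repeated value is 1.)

50

192 = (2,3,3)_9 → 2² + 3² + 3² = 22
22 = (2,4)_9 → 2² + 4² = 20
20 = (2,2)_9 → 2² + 2² = 8
8 = (8)_9 → 8² = 64
64 = (7,1)_9 → 7² + 1² = 50
50 = (5,5)_9 → 5² + 5² = 50  — 50 already appeared earlier.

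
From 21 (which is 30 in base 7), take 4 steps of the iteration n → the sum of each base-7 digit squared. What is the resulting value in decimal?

25

21 = (3,0)_7 → 9
9 = (1,2)_7 → 5
5 = (5)_7 → 25
25 = (3,4)_7 → 25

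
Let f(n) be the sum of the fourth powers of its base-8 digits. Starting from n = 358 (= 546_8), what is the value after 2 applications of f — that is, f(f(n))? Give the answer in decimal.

273

358 = (5,4,6)_8 → 5⁴ + 4⁴ + 6⁴ = 2177
2177 = (4,2,0,1)_8 → 4⁴ + 2⁴ + 0⁴ + 1⁴ = 273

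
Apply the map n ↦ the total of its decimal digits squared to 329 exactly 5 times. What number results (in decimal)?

329 → 3² + 2² + 9² = 9 + 4 + 81 = 94
94 → 9² + 4² = 81 + 16 = 97
97 → 9² + 7² = 81 + 49 = 130
130 → 1² + 3² + 0² = 1 + 9 + 0 = 10
10 → 1² + 0² = 1 + 0 = 1

1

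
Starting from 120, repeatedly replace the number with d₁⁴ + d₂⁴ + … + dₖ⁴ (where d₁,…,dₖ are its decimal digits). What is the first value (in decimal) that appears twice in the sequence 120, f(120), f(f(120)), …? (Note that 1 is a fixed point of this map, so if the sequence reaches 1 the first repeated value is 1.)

120 → 17
17 → 2402
2402 → 288
288 → 8208
8208 → 8208  — 8208 already appeared earlier.

8208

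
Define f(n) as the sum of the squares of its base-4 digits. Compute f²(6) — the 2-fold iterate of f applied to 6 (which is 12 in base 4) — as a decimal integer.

2

6 = (1,2)_4 → 1² + 2² = 5
5 = (1,1)_4 → 1² + 1² = 2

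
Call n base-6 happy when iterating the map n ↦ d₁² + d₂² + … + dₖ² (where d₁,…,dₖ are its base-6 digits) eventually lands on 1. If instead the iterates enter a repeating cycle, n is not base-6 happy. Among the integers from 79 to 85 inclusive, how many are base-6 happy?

1

79: 79 → 6 → 1  (reaches 1)
80: 80 → 9 → 10 → 17 → 29 → 41 → 26 → 20 → 13 → 5 → 25 → 17  (repeats 17)
81: 81 → 14 → 8 → 5 → 25 → 17 → 29 → 41 → 26 → 20 → 13 → 5  (repeats 5)
82: 82 → 21 → 18 → 9 → 10 → 17 → 29 → 41 → 26 → 20 → 13 → 5 → 25 → 17  (repeats 17)
83: 83 → 30 → 25 → 17 → 29 → 41 → 26 → 20 → 13 → 5 → 25  (repeats 25)
84: 84 → 8 → 5 → 25 → 17 → 29 → 41 → 26 → 20 → 13 → 5  (repeats 5)
85: 85 → 9 → 10 → 17 → 29 → 41 → 26 → 20 → 13 → 5 → 25 → 17  (repeats 17)
base-6 happy: 79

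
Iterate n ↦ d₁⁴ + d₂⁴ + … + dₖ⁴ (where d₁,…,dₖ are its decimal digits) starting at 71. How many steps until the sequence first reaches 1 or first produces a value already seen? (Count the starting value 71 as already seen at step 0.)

4

71 → 7⁴ + 1⁴ = 2402
2402 → 2⁴ + 4⁴ + 0⁴ + 2⁴ = 288
288 → 2⁴ + 8⁴ + 8⁴ = 8208
8208 → 8⁴ + 2⁴ + 0⁴ + 8⁴ = 8208  — 8208 repeats.
That took 4 steps.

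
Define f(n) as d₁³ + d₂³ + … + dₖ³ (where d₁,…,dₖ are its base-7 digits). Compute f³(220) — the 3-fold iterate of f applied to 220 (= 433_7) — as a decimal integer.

190

220 = (4,3,3)_7 → 118
118 = (2,2,6)_7 → 232
232 = (4,5,1)_7 → 190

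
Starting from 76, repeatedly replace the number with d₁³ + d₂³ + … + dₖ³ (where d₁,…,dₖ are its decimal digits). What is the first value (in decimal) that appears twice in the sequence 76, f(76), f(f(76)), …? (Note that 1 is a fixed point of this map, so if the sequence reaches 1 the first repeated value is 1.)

370

76 → 7³ + 6³ = 559
559 → 5³ + 5³ + 9³ = 979
979 → 9³ + 7³ + 9³ = 1801
1801 → 1³ + 8³ + 0³ + 1³ = 514
514 → 5³ + 1³ + 4³ = 190
190 → 1³ + 9³ + 0³ = 730
730 → 7³ + 3³ + 0³ = 370
370 → 3³ + 7³ + 0³ = 370  — 370 already appeared earlier.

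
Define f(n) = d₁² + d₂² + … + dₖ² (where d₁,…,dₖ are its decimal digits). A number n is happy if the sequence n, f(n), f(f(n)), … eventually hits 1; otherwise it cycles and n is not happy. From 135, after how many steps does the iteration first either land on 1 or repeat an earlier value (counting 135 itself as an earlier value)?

135 → 1² + 3² + 5² = 35
35 → 3² + 5² = 34
34 → 3² + 4² = 25
25 → 2² + 5² = 29
29 → 2² + 9² = 85
85 → 8² + 5² = 89
89 → 8² + 9² = 145
145 → 1² + 4² + 5² = 42
42 → 4² + 2² = 20
20 → 2² + 0² = 4
4 → 4² = 16
16 → 1² + 6² = 37
37 → 3² + 7² = 58
58 → 5² + 8² = 89  — 89 repeats.
That took 14 steps.

14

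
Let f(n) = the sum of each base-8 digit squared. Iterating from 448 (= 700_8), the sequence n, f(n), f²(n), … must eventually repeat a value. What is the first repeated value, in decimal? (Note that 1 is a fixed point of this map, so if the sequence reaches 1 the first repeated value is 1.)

448 = (7,0,0)_8 → 7² + 0² + 0² = 49 + 0 + 0 = 49
49 = (6,1)_8 → 6² + 1² = 36 + 1 = 37
37 = (4,5)_8 → 4² + 5² = 16 + 25 = 41
41 = (5,1)_8 → 5² + 1² = 25 + 1 = 26
26 = (3,2)_8 → 3² + 2² = 9 + 4 = 13
13 = (1,5)_8 → 1² + 5² = 1 + 25 = 26  — 26 already appeared earlier.

26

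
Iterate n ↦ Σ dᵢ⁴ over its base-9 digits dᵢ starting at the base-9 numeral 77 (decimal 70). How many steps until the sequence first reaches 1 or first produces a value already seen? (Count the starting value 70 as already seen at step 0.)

14

70 = (7,7)_9 → 4802
4802 = (6,5,2,5)_9 → 2562
2562 = (3,4,5,6)_9 → 2258
2258 = (3,0,7,8)_9 → 6578
6578 = (1,0,0,1,8)_9 → 4098
4098 = (5,5,5,3)_9 → 1956
1956 = (2,6,1,3)_9 → 1394
1394 = (1,8,1,8)_9 → 8194
8194 = (1,2,2,1,4)_9 → 290
290 = (3,5,2)_9 → 722
722 = (8,8,2)_9 → 8208
8208 = (1,2,2,3,0)_9 → 114
114 = (1,3,6)_9 → 1378
1378 = (1,8,0,1)_9 → 4098  — 4098 repeats.
That took 14 steps.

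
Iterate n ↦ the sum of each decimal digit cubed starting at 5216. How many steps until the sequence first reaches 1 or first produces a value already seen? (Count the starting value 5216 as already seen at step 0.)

5216 → 350
350 → 152
152 → 134
134 → 92
92 → 737
737 → 713
713 → 371
371 → 371  — 371 repeats.
That took 8 steps.

8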